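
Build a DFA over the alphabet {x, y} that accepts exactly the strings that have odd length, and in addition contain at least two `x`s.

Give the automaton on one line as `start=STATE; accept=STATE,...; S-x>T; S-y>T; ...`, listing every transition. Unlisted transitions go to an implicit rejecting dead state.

start=q0; accept=q5; q0-x>q1; q0-y>q2; q1-x>q3; q1-y>q4; q2-x>q4; q2-y>q0; q3-x>q5; q3-y>q5; q4-x>q5; q4-y>q1; q5-x>q3; q5-y>q3

Handle the two conditions separately and then intersect. The first has 2 states tracking the input length modulo 2; the second has 4 states tracking the count of `x`s, saturating at 3. A product state is a pair (one from each), accepting exactly when both do. Minimizing collapses redundant product states.
        x   y  
>  q0   q1  q2 
   q1   q3  q4 
   q2   q4  q0 
   q3   q5  q5 
   q4   q5  q1 
 * q5   q3  q3 
(> = start, * = accepting)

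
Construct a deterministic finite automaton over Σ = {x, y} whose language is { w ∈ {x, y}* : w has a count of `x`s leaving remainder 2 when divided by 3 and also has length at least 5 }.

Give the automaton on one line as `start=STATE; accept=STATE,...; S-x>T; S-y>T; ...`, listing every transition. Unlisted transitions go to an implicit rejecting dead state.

start=s0; accept=s11; s0-x>s1; s0-y>s2; s1-x>s3; s1-y>s4; s2-x>s4; s2-y>s5; s3-x>s6; s3-y>s7; s4-x>s7; s4-y>s8; s5-x>s8; s5-y>s6; s6-x>s9; s6-y>s6; s7-x>s6; s7-y>s10; s8-x>s10; s8-y>s9; s9-x>s11; s9-y>s9; s10-x>s6; s10-y>s11; s11-x>s6; s11-y>s11

Run two small machines in parallel and take their product. The first has 3 states tracking the count of `x`s modulo 3; the second has 7 states tracking the input length, saturating at 6. A product state is a pair (one from each), accepting exactly when both do. After merging equivalent states the machine shrinks.
With 12 states:
          x    y  
>  s0     s1   s2 
   s1     s3   s4 
   s2     s4   s5 
   s3     s6   s7 
   s4     s7   s8 
   s5     s8   s6 
   s6     s9   s6 
   s7     s6  s10 
   s8    s10   s9 
   s9    s11   s9 
   s10    s6  s11 
 * s11    s6  s11 
(> = start, * = accepting)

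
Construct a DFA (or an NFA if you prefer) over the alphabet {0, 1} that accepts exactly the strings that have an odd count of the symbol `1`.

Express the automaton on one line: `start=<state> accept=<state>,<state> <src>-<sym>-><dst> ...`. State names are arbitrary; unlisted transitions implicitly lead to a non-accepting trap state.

start=S0 accept=S1 S0-0->S0 S0-1->S1 S1-0->S1 S1-1->S0

Keep the running count of `1`s modulo 2: each `1` advances along the cycle S0 → S1 → S0 while other symbols loop. Accept at S1.
        0   1  
>  S0   S0  S1 
 * S1   S1  S0 
(> = start, * = accepting)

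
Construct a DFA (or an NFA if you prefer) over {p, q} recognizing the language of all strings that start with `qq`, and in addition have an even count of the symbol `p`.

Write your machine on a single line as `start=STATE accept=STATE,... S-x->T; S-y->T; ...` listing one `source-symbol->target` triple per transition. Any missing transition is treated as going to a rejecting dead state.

Handle the two conditions separately and then intersect. The first has 4 states tracking whether the input so far still matches the prefix `qq`; the second has 2 states tracking the count of `p`s modulo 2. A product state is a pair (one from each), accepting exactly when both do.
6 states suffice.
       p  q 
>  A   B  C 
   B   D  B 
   C   B  E 
   D   B  D 
 * E   F  E 
   F   E  F 
(> = start, * = accepting)

start=A; accept=E; A-p->B; A-q->C; B-p->D; B-q->B; C-p->B; C-q->E; D-p->B; D-q->D; E-p->F; E-q->E; F-p->E; F-q->F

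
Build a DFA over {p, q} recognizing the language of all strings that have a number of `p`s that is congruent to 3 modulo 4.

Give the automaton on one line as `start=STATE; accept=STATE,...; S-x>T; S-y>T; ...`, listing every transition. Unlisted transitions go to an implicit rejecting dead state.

Keep the running count of `p`s modulo 4: each `p` advances along the cycle A → B → C → D → A while other symbols loop. Accept at D.
       p  q 
>  A   B  A 
   B   C  B 
   C   D  C 
 * D   A  D 
(> = start, * = accepting)

start=A; accept=D; A-p>B; A-q>A; B-p>C; B-q>B; C-p>D; C-q>C; D-p>A; D-q>D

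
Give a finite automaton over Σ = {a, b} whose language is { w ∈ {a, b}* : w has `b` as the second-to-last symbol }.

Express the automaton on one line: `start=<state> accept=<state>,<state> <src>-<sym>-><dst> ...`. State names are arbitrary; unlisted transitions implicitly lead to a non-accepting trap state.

Because acceptance depends on a position counted from the end, the machine has to buffer the most recent 2 symbols. Make each state the string of the last up-to-2 symbols read; on input `x` shift the window left and append `x`. Accept when the buffered window has length 2 and begins with `b`.
        a   b  
>  S0   S1  S2 
   S1   S3  S4 
   S2   S5  S6 
   S3   S3  S4 
   S4   S5  S6 
 * S5   S3  S4 
 * S6   S5  S6 
(> = start, * = accepting)

start=S0 accept=S5,S6 S0-a->S1 S0-b->S2 S1-a->S3 S1-b->S4 S2-a->S5 S2-b->S6 S3-a->S3 S3-b->S4 S4-a->S5 S4-b->S6 S5-a->S3 S5-b->S4 S6-a->S5 S6-b->S6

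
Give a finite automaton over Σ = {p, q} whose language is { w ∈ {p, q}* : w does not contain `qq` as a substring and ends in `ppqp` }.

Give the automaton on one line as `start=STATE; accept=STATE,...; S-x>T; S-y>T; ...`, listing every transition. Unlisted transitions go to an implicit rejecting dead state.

start=s0; accept=s6; s0-p>s1; s0-q>s2; s1-p>s3; s1-q>s2; s2-p>s1; s2-q>s4; s3-p>s3; s3-q>s5; s4-p>s4; s4-q>s4; s5-p>s6; s5-q>s4; s6-p>s3; s6-q>s2

Run two small machines in parallel and take their product. The first has 3 states tracking partial matches of the forbidden pattern `qq`; the second has 5 states tracking how much of the suffix `ppqp` has currently been matched. A product state is a pair (one from each), accepting exactly when both do. Equivalent product states are then merged.
        p   q  
>  s0   s1  s2 
   s1   s3  s2 
   s2   s1  s4 
   s3   s3  s5 
   s4   s4  s4 
   s5   s6  s4 
 * s6   s3  s2 
(> = start, * = accepting)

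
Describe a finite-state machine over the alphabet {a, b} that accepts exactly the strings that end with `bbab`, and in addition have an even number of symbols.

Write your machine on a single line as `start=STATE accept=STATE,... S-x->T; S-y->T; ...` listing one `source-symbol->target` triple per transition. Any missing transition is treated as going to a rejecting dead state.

start=s0; accept=s8; s0-a->s1; s0-b->s2; s1-a->s0; s1-b->s3; s2-a->s0; s2-b->s4; s3-a->s1; s3-b->s5; s4-a->s6; s4-b->s5; s5-a->s7; s5-b->s4; s6-a->s0; s6-b->s8; s7-a->s1; s7-b->s9; s8-a->s1; s8-b->s5; s9-a->s0; s9-b->s4

Handle the two conditions separately and then intersect. One (5 states) tracks how much of the suffix `bbab` has currently been matched; the other (2 states) tracks the input length modulo 2. Each combined state is a pair, one component from each; accept when both components accept.
10 states suffice.
        a   b  
>  s0   s1  s2 
   s1   s0  s3 
   s2   s0  s4 
   s3   s1  s5 
   s4   s6  s5 
   s5   s7  s4 
   s6   s0  s8 
   s7   s1  s9 
 * s8   s1  s5 
   s9   s0  s4 
(> = start, * = accepting)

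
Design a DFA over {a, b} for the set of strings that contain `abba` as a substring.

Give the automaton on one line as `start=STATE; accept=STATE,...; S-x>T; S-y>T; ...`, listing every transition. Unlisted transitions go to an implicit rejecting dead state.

Track how much of `abba` has been matched so far: state q0 is no progress, q4 is the absorbing accept state reached once `abba` has occurred. Intermediate states record partial matches; on a mismatch, fall back to the longest reusable overlap.
A 5-state machine:
        a   b  
>  q0   q1  q0 
   q1   q1  q2 
   q2   q1  q3 
   q3   q4  q0 
 * q4   q4  q4 
(> = start, * = accepting)

start=q0; accept=q4; q0-a>q1; q0-b>q0; q1-a>q1; q1-b>q2; q2-a>q1; q2-b>q3; q3-a>q4; q3-b>q0; q4-a>q4; q4-b>q4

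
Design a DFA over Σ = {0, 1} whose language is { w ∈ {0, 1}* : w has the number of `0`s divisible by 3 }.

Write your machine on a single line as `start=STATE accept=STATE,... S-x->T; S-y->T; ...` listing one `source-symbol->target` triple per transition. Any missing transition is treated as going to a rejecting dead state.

Keep the running count of `0`s modulo 3: each `0` advances along the cycle q0 → q1 → q2 → q0 while other symbols loop. Accept at q0.
3 states suffice.
        0   1  
>* q0   q1  q0 
   q1   q2  q1 
   q2   q0  q2 
(> = start, * = accepting)

start=q0; accept=q0; q0-0->q1; q0-1->q0; q1-0->q2; q1-1->q1; q2-0->q0; q2-1->q2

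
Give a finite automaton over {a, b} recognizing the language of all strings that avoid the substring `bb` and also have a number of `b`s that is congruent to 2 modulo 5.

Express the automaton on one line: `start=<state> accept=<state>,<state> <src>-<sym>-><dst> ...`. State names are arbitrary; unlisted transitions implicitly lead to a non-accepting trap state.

Handle the two conditions separately and then intersect. One (3 states) tracks partial matches of the forbidden pattern `bb`; the other (5 states) tracks the count of `b`s modulo 5. Each combined state is a pair, one component from each; accept when both components accept.
15 states suffice.
          a    b  
>  S0     S0   S1 
   S1     S2   S3 
   S2     S2   S4 
   S3     S3   S5 
 * S4     S6   S5 
   S5     S5   S7 
 * S6     S6   S8 
   S7     S7   S9 
   S8    S10   S7 
   S9     S9  S11 
   S10   S10  S12 
   S11   S11   S3 
   S12   S13   S9 
   S13   S13  S14 
   S14    S0  S11 
(> = start, * = accepting)

start=S0 accept=S4,S6 S0-a->S0 S0-b->S1 S1-a->S2 S1-b->S3 S2-a->S2 S2-b->S4 S3-a->S3 S3-b->S5 S4-a->S6 S4-b->S5 S5-a->S5 S5-b->S7 S6-a->S6 S6-b->S8 S7-a->S7 S7-b->S9 S8-a->S10 S8-b->S7 S9-a->S9 S9-b->S11 S10-a->S10 S10-b->S12 S11-a->S11 S11-b->S3 S12-a->S13 S12-b->S9 S13-a->S13 S13-b->S14 S14-a->S0 S14-b->S11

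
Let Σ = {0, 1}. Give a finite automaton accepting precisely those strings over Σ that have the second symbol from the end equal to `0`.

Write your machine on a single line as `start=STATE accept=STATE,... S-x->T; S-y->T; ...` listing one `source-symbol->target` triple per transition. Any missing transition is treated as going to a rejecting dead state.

start=S0; accept=S3,S4; S0-0->S1; S0-1->S2; S1-0->S3; S1-1->S4; S2-0->S5; S2-1->S6; S3-0->S3; S3-1->S4; S4-0->S5; S4-1->S6; S5-0->S3; S5-1->S4; S6-0->S5; S6-1->S6

A DFA must remember the last 2 symbols (since which symbol is second-to-last isn't known until the input ends). Use one state per possible window of the last ≤2 symbols; accept from those whose window starts with `0`.
        0   1  
>  S0   S1  S2 
   S1   S3  S4 
   S2   S5  S6 
 * S3   S3  S4 
 * S4   S5  S6 
   S5   S3  S4 
   S6   S5  S6 
(> = start, * = accepting)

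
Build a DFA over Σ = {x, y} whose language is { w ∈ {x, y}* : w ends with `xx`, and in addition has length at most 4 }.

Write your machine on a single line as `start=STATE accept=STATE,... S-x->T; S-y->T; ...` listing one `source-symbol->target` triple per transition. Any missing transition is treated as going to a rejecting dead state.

start=A; accept=D,G,J; A-x->B; A-y->C; B-x->D; B-y->E; C-x->F; C-y->E; D-x->G; D-y->H; E-x->I; E-y->H; F-x->G; F-y->H; G-x->J; G-y->K; H-x->L; H-y->K; I-x->J; I-y->K; J-x->M; J-y->N; K-x->O; K-y->N; L-x->M; L-y->N; M-x->M; M-y->N; N-x->O; N-y->N; O-x->M; O-y->N

Build one automaton per condition and run them in lockstep. One (3 states) tracks how much of the suffix `xx` has currently been matched; the other (6 states) tracks the input length, saturating at 5. Each combined state is a pair, one component from each; accept when both components accept.
With 15 states:
       x  y 
>  A   B  C 
   B   D  E 
   C   F  E 
 * D   G  H 
   E   I  H 
   F   G  H 
 * G   J  K 
   H   L  K 
   I   J  K 
 * J   M  N 
   K   O  N 
   L   M  N 
   M   M  N 
   N   O  N 
   O   M  N 
(> = start, * = accepting)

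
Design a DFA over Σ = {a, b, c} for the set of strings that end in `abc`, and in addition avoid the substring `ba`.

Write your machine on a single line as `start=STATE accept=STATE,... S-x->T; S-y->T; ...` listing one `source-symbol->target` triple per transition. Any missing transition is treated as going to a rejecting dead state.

start=q0; accept=q5; q0-a->q1; q0-b->q2; q0-c->q0; q1-a->q1; q1-b->q3; q1-c->q0; q2-a->q4; q2-b->q2; q2-c->q0; q3-a->q4; q3-b->q2; q3-c->q5; q4-a->q4; q4-b->q4; q4-c->q4; q5-a->q1; q5-b->q2; q5-c->q0

Run two small machines in parallel and take their product. The first has 4 states tracking how much of the suffix `abc` has currently been matched; the second has 3 states tracking partial matches of the forbidden pattern `ba`. A product state is a pair (one from each), accepting exactly when both do. Minimizing collapses redundant product states.
6 states suffice.
        a   b   c  
>  q0   q1  q2  q0 
   q1   q1  q3  q0 
   q2   q4  q2  q0 
   q3   q4  q2  q5 
   q4   q4  q4  q4 
 * q5   q1  q2  q0 
(> = start, * = accepting)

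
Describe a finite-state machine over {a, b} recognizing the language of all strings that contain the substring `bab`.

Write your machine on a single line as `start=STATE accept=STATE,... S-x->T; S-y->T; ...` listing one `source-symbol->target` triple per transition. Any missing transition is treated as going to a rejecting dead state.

Track how much of `bab` has been matched so far: state q0 is no progress, q3 is the absorbing accept state reached once `bab` has occurred. Intermediate states record partial matches; on a mismatch, fall back to the longest reusable overlap.
With 4 states:
        a   b  
>  q0   q0  q1 
   q1   q2  q1 
   q2   q0  q3 
 * q3   q3  q3 
(> = start, * = accepting)

start=q0; accept=q3; q0-a->q0; q0-b->q1; q1-a->q2; q1-b->q1; q2-a->q0; q2-b->q3; q3-a->q3; q3-b->q3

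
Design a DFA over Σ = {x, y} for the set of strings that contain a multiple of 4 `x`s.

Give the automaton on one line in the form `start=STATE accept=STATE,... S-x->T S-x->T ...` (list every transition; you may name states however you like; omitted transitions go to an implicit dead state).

start=q0 accept=q0 q0-x->q1 q0-y->q0 q1-x->q2 q1-y->q1 q2-x->q3 q2-y->q2 q3-x->q0 q3-y->q3

Keep the running count of `x`s modulo 4: each `x` advances along the cycle q0 → q1 → q2 → q3 → q0 while other symbols loop. Accept at q0.
4 states suffice.
        x   y  
>* q0   q1  q0 
   q1   q2  q1 
   q2   q3  q2 
   q3   q0  q3 
(> = start, * = accepting)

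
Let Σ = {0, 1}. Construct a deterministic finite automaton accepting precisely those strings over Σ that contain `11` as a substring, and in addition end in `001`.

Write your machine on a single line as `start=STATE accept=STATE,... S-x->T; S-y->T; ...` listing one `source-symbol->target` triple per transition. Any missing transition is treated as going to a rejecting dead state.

start=s0; accept=s5; s0-0->s0; s0-1->s1; s1-0->s0; s1-1->s2; s2-0->s3; s2-1->s2; s3-0->s4; s3-1->s2; s4-0->s4; s4-1->s5; s5-0->s3; s5-1->s2

Run two small machines in parallel and take their product. One (3 states) tracks whether and how much of `11` has been seen; the other (4 states) tracks how much of the suffix `001` has currently been matched. Each combined state is a pair, one component from each; accept when both components accept. Equivalent product states are then merged.
A 6-state machine:
        0   1  
>  s0   s0  s1 
   s1   s0  s2 
   s2   s3  s2 
   s3   s4  s2 
   s4   s4  s5 
 * s5   s3  s2 
(> = start, * = accepting)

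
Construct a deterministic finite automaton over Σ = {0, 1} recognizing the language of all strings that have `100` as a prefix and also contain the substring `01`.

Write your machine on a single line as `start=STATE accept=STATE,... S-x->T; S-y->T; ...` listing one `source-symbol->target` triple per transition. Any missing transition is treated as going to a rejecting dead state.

Build one automaton per condition and run them in lockstep. The first has 5 states tracking whether the input so far still matches the prefix `100`; the second has 3 states tracking whether and how much of `01` has been seen. A product state is a pair (one from each), accepting exactly when both do.
8 states suffice.
        0   1  
>  q0   q1  q2 
   q1   q1  q3 
   q2   q4  q5 
   q3   q3  q3 
   q4   q6  q3 
   q5   q1  q5 
   q6   q6  q7 
 * q7   q7  q7 
(> = start, * = accepting)

start=q0; accept=q7; q0-0->q1; q0-1->q2; q1-0->q1; q1-1->q3; q2-0->q4; q2-1->q5; q3-0->q3; q3-1->q3; q4-0->q6; q4-1->q3; q5-0->q1; q5-1->q5; q6-0->q6; q6-1->q7; q7-0->q7; q7-1->q7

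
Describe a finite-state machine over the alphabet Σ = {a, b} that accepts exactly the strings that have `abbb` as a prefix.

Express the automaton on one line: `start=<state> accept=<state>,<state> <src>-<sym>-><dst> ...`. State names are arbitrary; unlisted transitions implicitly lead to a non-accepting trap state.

start=q0 accept=q4 q0-a->q1 q0-b->q5 q1-a->q5 q1-b->q2 q2-a->q5 q2-b->q3 q3-a->q5 q3-b->q4 q4-a->q4 q4-b->q4 q5-a->q5 q5-b->q5

Check the first 4 symbols one by one: q0 through q3 record how many have matched `abbb` so far; any wrong symbol goes to the dead state q5. After all 4 match we enter the accepting sink q4.
6 states suffice.
        a   b  
>  q0   q1  q5 
   q1   q5  q2 
   q2   q5  q3 
   q3   q5  q4 
 * q4   q4  q4 
   q5   q5  q5 
(> = start, * = accepting)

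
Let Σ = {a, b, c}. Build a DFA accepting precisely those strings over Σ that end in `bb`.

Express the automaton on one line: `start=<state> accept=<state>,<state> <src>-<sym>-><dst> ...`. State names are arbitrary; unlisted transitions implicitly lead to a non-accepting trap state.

Let each state record the length of the longest suffix of the input read so far that is also a prefix of `bb`. q1 means the last symbol is `b`; q2 means the last 2 symbols are `bb`. Accept only at q2, where the string currently ends in `bb`.
        a   b   c  
>  q0   q0  q1  q0 
   q1   q0  q2  q0 
 * q2   q0  q2  q0 
(> = start, * = accepting)

start=q0 accept=q2 q0-a->q0 q0-b->q1 q0-c->q0 q1-a->q0 q1-b->q2 q1-c->q0 q2-a->q0 q2-b->q2 q2-c->q0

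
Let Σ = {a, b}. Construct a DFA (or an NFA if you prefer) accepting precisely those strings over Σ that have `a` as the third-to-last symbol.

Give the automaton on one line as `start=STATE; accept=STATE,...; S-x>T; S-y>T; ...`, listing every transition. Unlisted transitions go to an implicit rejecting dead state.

start=s0; accept=s7,s8,s9,s10; s0-a>s1; s0-b>s2; s1-a>s3; s1-b>s4; s2-a>s5; s2-b>s6; s3-a>s7; s3-b>s8; s4-a>s9; s4-b>s10; s5-a>s11; s5-b>s12; s6-a>s13; s6-b>s14; s7-a>s7; s7-b>s8; s8-a>s9; s8-b>s10; s9-a>s11; s9-b>s12; s10-a>s13; s10-b>s14; s11-a>s7; s11-b>s8; s12-a>s9; s12-b>s10; s13-a>s11; s13-b>s12; s14-a>s13; s14-b>s14

A DFA must remember the last 3 symbols (since which symbol is third-to-last isn't known until the input ends). Use one state per possible window of the last ≤3 symbols; accept from those whose window starts with `a`.
A 15-state machine:
          a    b  
>  s0     s1   s2 
   s1     s3   s4 
   s2     s5   s6 
   s3     s7   s8 
   s4     s9  s10 
   s5    s11  s12 
   s6    s13  s14 
 * s7     s7   s8 
 * s8     s9  s10 
 * s9    s11  s12 
 * s10   s13  s14 
   s11    s7   s8 
   s12    s9  s10 
   s13   s11  s12 
   s14   s13  s14 
(> = start, * = accepting)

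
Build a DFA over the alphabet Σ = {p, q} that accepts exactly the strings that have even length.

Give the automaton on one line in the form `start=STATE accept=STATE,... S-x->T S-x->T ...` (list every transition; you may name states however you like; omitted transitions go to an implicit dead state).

Count input length modulo 2: every symbol advances one step around the cycle s0 → s1 → s0. Accept at s0.
        p   q  
>* s0   s1  s1 
   s1   s0  s0 
(> = start, * = accepting)

start=s0 accept=s0 s0-p->s1 s0-q->s1 s1-p->s0 s1-q->s0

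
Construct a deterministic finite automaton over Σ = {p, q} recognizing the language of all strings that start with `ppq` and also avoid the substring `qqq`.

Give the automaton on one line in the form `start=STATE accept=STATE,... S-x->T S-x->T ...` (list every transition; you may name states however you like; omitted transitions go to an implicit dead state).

Handle the two conditions separately and then intersect. The first has 5 states tracking whether the input so far still matches the prefix `ppq`; the second has 4 states tracking partial matches of the forbidden pattern `qqq`. A product state is a pair (one from each), accepting exactly when both do. Minimizing collapses redundant product states.
With 7 states:
        p   q  
>  S0   S1  S2 
   S1   S3  S2 
   S2   S2  S2 
   S3   S2  S4 
 * S4   S5  S6 
 * S5   S5  S4 
 * S6   S5  S2 
(> = start, * = accepting)

start=S0 accept=S4,S5,S6 S0-p->S1 S0-q->S2 S1-p->S3 S1-q->S2 S2-p->S2 S2-q->S2 S3-p->S2 S3-q->S4 S4-p->S5 S4-q->S6 S5-p->S5 S5-q->S4 S6-p->S5 S6-q->S2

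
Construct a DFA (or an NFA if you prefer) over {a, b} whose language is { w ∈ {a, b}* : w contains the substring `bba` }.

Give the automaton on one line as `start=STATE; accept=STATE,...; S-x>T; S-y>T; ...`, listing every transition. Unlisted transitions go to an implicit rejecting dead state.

Track how much of `bba` has been matched so far: state q0 is no progress, q3 is the absorbing accept state reached once `bba` has occurred. Intermediate states record partial matches; on a mismatch, fall back to the longest reusable overlap.
With 4 states:
        a   b  
>  q0   q0  q1 
   q1   q0  q2 
   q2   q3  q2 
 * q3   q3  q3 
(> = start, * = accepting)

start=q0; accept=q3; q0-a>q0; q0-b>q1; q1-a>q0; q1-b>q2; q2-a>q3; q2-b>q2; q3-a>q3; q3-b>q3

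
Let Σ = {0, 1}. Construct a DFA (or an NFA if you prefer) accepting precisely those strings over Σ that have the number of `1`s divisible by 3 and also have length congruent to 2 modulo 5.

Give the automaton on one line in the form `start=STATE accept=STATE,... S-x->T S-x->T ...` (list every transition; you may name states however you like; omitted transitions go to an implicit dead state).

start=A accept=D A-0->B A-1->C B-0->D B-1->E C-0->E C-1->F D-0->G D-1->H E-0->H E-1->I F-0->I F-1->G G-0->J G-1->K H-0->K H-1->L I-0->L I-1->J J-0->A J-1->M K-0->M K-1->N L-0->N L-1->A M-0->C M-1->O N-0->O N-1->B O-0->F O-1->D

Build one automaton per condition and run them in lockstep. The first has 3 states tracking the count of `1`s modulo 3; the second has 5 states tracking the input length modulo 5. A product state is a pair (one from each), accepting exactly when both do.
With 15 states:
       0  1 
>  A   B  C 
   B   D  E 
   C   E  F 
 * D   G  H 
   E   H  I 
   F   I  G 
   G   J  K 
   H   K  L 
   I   L  J 
   J   A  M 
   K   M  N 
   L   N  A 
   M   C  O 
   N   O  B 
   O   F  D 
(> = start, * = accepting)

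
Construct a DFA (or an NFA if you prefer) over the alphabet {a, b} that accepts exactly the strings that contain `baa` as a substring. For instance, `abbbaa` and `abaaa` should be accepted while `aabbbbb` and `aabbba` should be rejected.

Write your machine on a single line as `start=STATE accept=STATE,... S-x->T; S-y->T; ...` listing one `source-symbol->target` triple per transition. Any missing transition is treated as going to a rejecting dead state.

States q0..q2 record the length of the longest prefix of `baa` that matches the current input suffix. Reaching q3 means `baa` has been seen, and we stay there forever. Accept from q3.
        a   b  
>  q0   q0  q1 
   q1   q2  q1 
   q2   q3  q1 
 * q3   q3  q3 
(> = start, * = accepting)

start=q0; accept=q3; q0-a->q0; q0-b->q1; q1-a->q2; q1-b->q1; q2-a->q3; q2-b->q1; q3-a->q3; q3-b->q3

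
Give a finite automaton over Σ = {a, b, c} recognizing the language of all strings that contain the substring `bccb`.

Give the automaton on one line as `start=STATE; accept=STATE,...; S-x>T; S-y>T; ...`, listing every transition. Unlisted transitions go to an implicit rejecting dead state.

States q0..q3 record the length of the longest prefix of `bccb` that matches the current input suffix. Reaching q4 means `bccb` has been seen, and we stay there forever. Accept from q4.
A 5-state machine:
        a   b   c  
>  q0   q0  q1  q0 
   q1   q0  q1  q2 
   q2   q0  q1  q3 
   q3   q0  q4  q0 
 * q4   q4  q4  q4 
(> = start, * = accepting)

start=q0; accept=q4; q0-a>q0; q0-b>q1; q0-c>q0; q1-a>q0; q1-b>q1; q1-c>q2; q2-a>q0; q2-b>q1; q2-c>q3; q3-a>q0; q3-b>q4; q3-c>q0; q4-a>q4; q4-b>q4; q4-c>q4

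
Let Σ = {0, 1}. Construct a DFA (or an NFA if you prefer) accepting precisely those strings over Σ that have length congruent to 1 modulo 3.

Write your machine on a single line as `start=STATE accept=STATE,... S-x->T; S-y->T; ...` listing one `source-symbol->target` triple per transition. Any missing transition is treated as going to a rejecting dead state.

Only the length mod 3 matters, so use a 3-cycle: from any state, every input symbol moves to the next state, wrapping s2 back to s0. Mark s1 accepting.
A 3-state machine:
        0   1  
>  s0   s1  s1 
 * s1   s2  s2 
   s2   s0  s0 
(> = start, * = accepting)

start=s0; accept=s1; s0-0->s1; s0-1->s1; s1-0->s2; s1-1->s2; s2-0->s0; s2-1->s0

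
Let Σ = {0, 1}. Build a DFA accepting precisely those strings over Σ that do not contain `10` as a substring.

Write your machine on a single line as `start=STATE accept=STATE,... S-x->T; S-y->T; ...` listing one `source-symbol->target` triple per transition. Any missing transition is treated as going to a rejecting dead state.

start=q0; accept=q0,q1; q0-0->q0; q0-1->q1; q1-0->q2; q1-1->q1; q2-0->q2; q2-1->q2

Track partial matches of the forbidden pattern `10`. State q2 is a dead state reached once `10` has occurred; every other state accepts. q0 means no part of `10` is currently matched.
        0   1  
>* q0   q0  q1 
 * q1   q2  q1 
   q2   q2  q2 
(> = start, * = accepting)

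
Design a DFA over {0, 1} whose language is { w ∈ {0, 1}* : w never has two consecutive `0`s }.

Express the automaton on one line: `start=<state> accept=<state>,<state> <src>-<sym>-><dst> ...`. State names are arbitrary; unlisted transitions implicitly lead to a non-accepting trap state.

start=q0 accept=q0,q1 q0-0->q1 q0-1->q0 q1-0->q2 q1-1->q0 q2-0->q2 q2-1->q2

This is the complement of 'contains `00`'. Use the same substring-matching states — q0 through q2 holding how much of `00` has just been matched — but flip the accepting set: everything except the trap q2 accepts.
3 states suffice.
        0   1  
>* q0   q1  q0 
 * q1   q2  q0 
   q2   q2  q2 
(> = start, * = accepting)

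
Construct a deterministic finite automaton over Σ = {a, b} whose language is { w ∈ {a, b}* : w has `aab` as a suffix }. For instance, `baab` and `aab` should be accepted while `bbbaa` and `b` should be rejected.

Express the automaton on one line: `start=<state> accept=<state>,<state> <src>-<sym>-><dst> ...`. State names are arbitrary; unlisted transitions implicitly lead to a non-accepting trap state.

Let each state record the length of the longest suffix of the input read so far that is also a prefix of `aab`. q1 means the last symbol is `a`; q2 means the last 2 symbols are `aa`; q3 means the last 3 symbols are `aab`. Accept only at q3, where the string currently ends in `aab`.
With 4 states:
        a   b  
>  q0   q1  q0 
   q1   q2  q0 
   q2   q2  q3 
 * q3   q1  q0 
(> = start, * = accepting)

start=q0 accept=q3 q0-a->q1 q0-b->q0 q1-a->q2 q1-b->q0 q2-a->q2 q2-b->q3 q3-a->q1 q3-b->q0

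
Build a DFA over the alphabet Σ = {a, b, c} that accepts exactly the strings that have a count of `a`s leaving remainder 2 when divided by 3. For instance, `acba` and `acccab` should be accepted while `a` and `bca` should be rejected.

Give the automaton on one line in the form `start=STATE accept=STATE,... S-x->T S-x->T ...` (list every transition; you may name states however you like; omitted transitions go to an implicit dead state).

Keep the running count of `a`s modulo 3: each `a` advances along the cycle S0 → S1 → S2 → S0 while other symbols loop. Accept at S2.
A 3-state machine:
        a   b   c  
>  S0   S1  S0  S0 
   S1   S2  S1  S1 
 * S2   S0  S2  S2 
(> = start, * = accepting)

start=S0 accept=S2 S0-a->S1 S0-b->S0 S0-c->S0 S1-a->S2 S1-b->S1 S1-c->S1 S2-a->S0 S2-b->S2 S2-c->S2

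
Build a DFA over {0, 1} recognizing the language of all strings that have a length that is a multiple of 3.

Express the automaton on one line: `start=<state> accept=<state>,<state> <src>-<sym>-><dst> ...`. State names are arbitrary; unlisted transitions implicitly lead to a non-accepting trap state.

Count input length modulo 3: every symbol advances one step around the cycle q0 → q1 → q2 → q0. Accept at q0.
        0   1  
>* q0   q1  q1 
   q1   q2  q2 
   q2   q0  q0 
(> = start, * = accepting)

start=q0 accept=q0 q0-0->q1 q0-1->q1 q1-0->q2 q1-1->q2 q2-0->q0 q2-1->q0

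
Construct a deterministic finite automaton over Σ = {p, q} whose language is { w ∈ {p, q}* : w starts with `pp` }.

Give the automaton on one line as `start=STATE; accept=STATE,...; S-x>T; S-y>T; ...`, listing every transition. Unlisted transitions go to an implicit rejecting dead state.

Walk along `pp` while the input agrees: from A take `p` to B, and so on. Any deviation drops to the rejecting sink D. Once C is reached the prefix is confirmed and every continuation is accepted.
With 4 states:
       p  q 
>  A   B  D 
   B   C  D 
 * C   C  C 
   D   D  D 
(> = start, * = accepting)

start=A; accept=C; A-p>B; A-q>D; B-p>C; B-q>D; C-p>C; C-q>C; D-p>D; D-q>D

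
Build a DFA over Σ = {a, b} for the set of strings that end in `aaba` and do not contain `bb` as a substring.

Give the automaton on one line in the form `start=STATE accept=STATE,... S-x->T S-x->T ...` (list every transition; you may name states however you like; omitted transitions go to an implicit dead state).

start=q0 accept=q7 q0-a->q1 q0-b->q2 q1-a->q3 q1-b->q2 q2-a->q1 q2-b->q4 q3-a->q3 q3-b->q5 q4-a->q6 q4-b->q4 q5-a->q7 q5-b->q4 q6-a->q8 q6-b->q4 q7-a->q3 q7-b->q2 q8-a->q8 q8-b->q9 q9-a->q10 q9-b->q4 q10-a->q8 q10-b->q4

Run two small machines in parallel and take their product. The first has 5 states tracking how much of the suffix `aaba` has currently been matched; the second has 3 states tracking partial matches of the forbidden pattern `bb`. A product state is a pair (one from each), accepting exactly when both do.
An 11-state machine:
          a    b  
>  q0     q1   q2 
   q1     q3   q2 
   q2     q1   q4 
   q3     q3   q5 
   q4     q6   q4 
   q5     q7   q4 
   q6     q8   q4 
 * q7     q3   q2 
   q8     q8   q9 
   q9    q10   q4 
   q10    q8   q4 
(> = start, * = accepting)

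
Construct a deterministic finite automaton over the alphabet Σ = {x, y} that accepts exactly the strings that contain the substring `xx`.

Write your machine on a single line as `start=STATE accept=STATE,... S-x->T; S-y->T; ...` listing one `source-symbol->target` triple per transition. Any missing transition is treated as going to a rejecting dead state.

start=s0; accept=s2; s0-x->s1; s0-y->s0; s1-x->s2; s1-y->s0; s2-x->s2; s2-y->s2

States s0..s1 record the length of the longest prefix of `xx` that matches the current input suffix. Reaching s2 means `xx` has been seen, and we stay there forever. Accept from s2.
        x   y  
>  s0   s1  s0 
   s1   s2  s0 
 * s2   s2  s2 
(> = start, * = accepting)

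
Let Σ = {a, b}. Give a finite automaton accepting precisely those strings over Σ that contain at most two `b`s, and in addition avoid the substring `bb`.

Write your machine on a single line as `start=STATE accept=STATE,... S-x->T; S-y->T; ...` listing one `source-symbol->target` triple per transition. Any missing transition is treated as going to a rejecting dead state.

start=S0; accept=S0,S1,S2,S4,S6; S0-a->S0; S0-b->S1; S1-a->S2; S1-b->S3; S2-a->S2; S2-b->S4; S3-a->S3; S3-b->S5; S4-a->S6; S4-b->S5; S5-a->S5; S5-b->S5; S6-a->S6; S6-b->S7; S7-a->S8; S7-b->S5; S8-a->S8; S8-b->S7

Handle the two conditions separately and then intersect. One (4 states) tracks the count of `b`s, saturating at 3; the other (3 states) tracks partial matches of the forbidden pattern `bb`. Each combined state is a pair, one component from each; accept when both components accept.
9 states suffice.
        a   b  
>* S0   S0  S1 
 * S1   S2  S3 
 * S2   S2  S4 
   S3   S3  S5 
 * S4   S6  S5 
   S5   S5  S5 
 * S6   S6  S7 
   S7   S8  S5 
   S8   S8  S7 
(> = start, * = accepting)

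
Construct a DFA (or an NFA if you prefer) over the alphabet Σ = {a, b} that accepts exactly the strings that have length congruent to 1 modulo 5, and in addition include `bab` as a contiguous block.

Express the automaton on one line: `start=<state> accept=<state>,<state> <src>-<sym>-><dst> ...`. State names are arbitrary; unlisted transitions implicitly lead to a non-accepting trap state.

Handle the two conditions separately and then intersect. One (5 states) tracks the input length modulo 5; the other (4 states) tracks whether and how much of `bab` has been seen. Each combined state is a pair, one component from each; accept when both components accept.
          a    b  
>  s0     s1   s2 
   s1     s3   s4 
   s2     s5   s4 
   s3     s6   s7 
   s4     s8   s7 
   s5     s6   s9 
   s6    s10  s11 
   s7    s12  s11 
   s8    s10  s13 
   s9    s13  s13 
   s10    s0  s14 
   s11   s15  s14 
   s12    s0  s16 
   s13   s16  s16 
   s14   s17   s2 
   s15    s1  s18 
   s16   s18  s18 
   s17    s3  s19 
 * s18   s19  s19 
   s19    s9   s9 
(> = start, * = accepting)

start=s0 accept=s18 s0-a->s1 s0-b->s2 s1-a->s3 s1-b->s4 s2-a->s5 s2-b->s4 s3-a->s6 s3-b->s7 s4-a->s8 s4-b->s7 s5-a->s6 s5-b->s9 s6-a->s10 s6-b->s11 s7-a->s12 s7-b->s11 s8-a->s10 s8-b->s13 s9-a->s13 s9-b->s13 s10-a->s0 s10-b->s14 s11-a->s15 s11-b->s14 s12-a->s0 s12-b->s16 s13-a->s16 s13-b->s16 s14-a->s17 s14-b->s2 s15-a->s1 s15-b->s18 s16-a->s18 s16-b->s18 s17-a->s3 s17-b->s19 s18-a->s19 s18-b->s19 s19-a->s9 s19-b->s9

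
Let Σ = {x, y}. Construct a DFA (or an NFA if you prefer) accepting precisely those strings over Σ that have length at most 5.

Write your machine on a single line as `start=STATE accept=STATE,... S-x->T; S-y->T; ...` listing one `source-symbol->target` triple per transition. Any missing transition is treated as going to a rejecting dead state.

We only need to distinguish lengths 0, 1, …, 5, and '>5'. Chain q0 → q1 → q2 → q3 → q4 → q5 → q6 on every symbol, with q6 looping. Accepting states: {q0, q1, q2, q3, q4, q5}.
        x   y  
>* q0   q1  q1 
 * q1   q2  q2 
 * q2   q3  q3 
 * q3   q4  q4 
 * q4   q5  q5 
 * q5   q6  q6 
   q6   q6  q6 
(> = start, * = accepting)

start=q0; accept=q0,q1,q2,q3,q4,q5; q0-x->q1; q0-y->q1; q1-x->q2; q1-y->q2; q2-x->q3; q2-y->q3; q3-x->q4; q3-y->q4; q4-x->q5; q4-y->q5; q5-x->q6; q5-y->q6; q6-x->q6; q6-y->q6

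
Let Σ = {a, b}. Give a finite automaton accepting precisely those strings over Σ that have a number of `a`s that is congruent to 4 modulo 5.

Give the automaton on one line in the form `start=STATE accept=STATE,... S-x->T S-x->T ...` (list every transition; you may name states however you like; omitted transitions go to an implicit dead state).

Keep the running count of `a`s modulo 5: each `a` advances along the cycle q0 → q1 → q2 → q3 → q4 → q0 while other symbols loop. Accept at q4.
A 5-state machine:
        a   b  
>  q0   q1  q0 
   q1   q2  q1 
   q2   q3  q2 
   q3   q4  q3 
 * q4   q0  q4 
(> = start, * = accepting)

start=q0 accept=q4 q0-a->q1 q0-b->q0 q1-a->q2 q1-b->q1 q2-a->q3 q2-b->q2 q3-a->q4 q3-b->q3 q4-a->q0 q4-b->q4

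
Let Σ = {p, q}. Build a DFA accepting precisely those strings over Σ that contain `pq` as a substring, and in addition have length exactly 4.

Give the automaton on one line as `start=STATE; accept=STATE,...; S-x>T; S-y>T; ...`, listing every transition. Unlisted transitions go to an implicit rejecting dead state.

start=s0; accept=s10; s0-p>s1; s0-q>s2; s1-p>s3; s1-q>s4; s2-p>s3; s2-q>s5; s3-p>s6; s3-q>s7; s4-p>s7; s4-q>s7; s5-p>s6; s5-q>s8; s6-p>s9; s6-q>s10; s7-p>s10; s7-q>s10; s8-p>s9; s8-q>s11; s9-p>s12; s9-q>s13; s10-p>s13; s10-q>s13; s11-p>s12; s11-q>s14; s12-p>s12; s12-q>s13; s13-p>s13; s13-q>s13; s14-p>s12; s14-q>s14

Run two small machines in parallel and take their product. One (3 states) tracks whether and how much of `pq` has been seen; the other (6 states) tracks the input length, saturating at 5. Each combined state is a pair, one component from each; accept when both components accept.
With 15 states:
          p    q  
>  s0     s1   s2 
   s1     s3   s4 
   s2     s3   s5 
   s3     s6   s7 
   s4     s7   s7 
   s5     s6   s8 
   s6     s9  s10 
   s7    s10  s10 
   s8     s9  s11 
   s9    s12  s13 
 * s10   s13  s13 
   s11   s12  s14 
   s12   s12  s13 
   s13   s13  s13 
   s14   s12  s14 
(> = start, * = accepting)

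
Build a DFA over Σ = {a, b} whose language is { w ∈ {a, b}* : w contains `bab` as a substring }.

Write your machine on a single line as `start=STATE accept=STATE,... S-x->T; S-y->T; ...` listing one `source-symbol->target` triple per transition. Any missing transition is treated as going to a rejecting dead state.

States s0..s2 record the length of the longest prefix of `bab` that matches the current input suffix. Reaching s3 means `bab` has been seen, and we stay there forever. Accept from s3.
With 4 states:
        a   b  
>  s0   s0  s1 
   s1   s2  s1 
   s2   s0  s3 
 * s3   s3  s3 
(> = start, * = accepting)

start=s0; accept=s3; s0-a->s0; s0-b->s1; s1-a->s2; s1-b->s1; s2-a->s0; s2-b->s3; s3-a->s3; s3-b->s3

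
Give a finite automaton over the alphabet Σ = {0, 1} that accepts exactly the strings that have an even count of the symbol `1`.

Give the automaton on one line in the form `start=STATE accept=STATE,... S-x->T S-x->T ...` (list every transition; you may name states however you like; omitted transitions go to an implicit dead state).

Keep the running count of `1`s modulo 2: each `1` advances along the cycle A → B → A while other symbols loop. Accept at A.
2 states suffice.
       0  1 
>* A   A  B 
   B   B  A 
(> = start, * = accepting)

start=A accept=A A-0->A A-1->B B-0->B B-1->A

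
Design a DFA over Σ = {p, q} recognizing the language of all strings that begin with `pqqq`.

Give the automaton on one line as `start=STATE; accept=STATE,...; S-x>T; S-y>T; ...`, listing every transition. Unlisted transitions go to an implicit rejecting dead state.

Walk along `pqqq` while the input agrees: from s0 take `p` to s1, and so on. Any deviation drops to the rejecting sink s5. Once s4 is reached the prefix is confirmed and every continuation is accepted.
With 6 states:
        p   q  
>  s0   s1  s5 
   s1   s5  s2 
   s2   s5  s3 
   s3   s5  s4 
 * s4   s4  s4 
   s5   s5  s5 
(> = start, * = accepting)

start=s0; accept=s4; s0-p>s1; s0-q>s5; s1-p>s5; s1-q>s2; s2-p>s5; s2-q>s3; s3-p>s5; s3-q>s4; s4-p>s4; s4-q>s4; s5-p>s5; s5-q>s5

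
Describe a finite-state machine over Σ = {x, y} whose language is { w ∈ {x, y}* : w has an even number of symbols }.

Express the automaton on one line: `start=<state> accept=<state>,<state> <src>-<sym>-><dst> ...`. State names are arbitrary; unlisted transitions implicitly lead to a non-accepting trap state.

Count input length modulo 2: every symbol advances one step around the cycle S0 → S1 → S0. Accept at S0.
2 states suffice.
        x   y  
>* S0   S1  S1 
   S1   S0  S0 
(> = start, * = accepting)

start=S0 accept=S0 S0-x->S1 S0-y->S1 S1-x->S0 S1-y->S0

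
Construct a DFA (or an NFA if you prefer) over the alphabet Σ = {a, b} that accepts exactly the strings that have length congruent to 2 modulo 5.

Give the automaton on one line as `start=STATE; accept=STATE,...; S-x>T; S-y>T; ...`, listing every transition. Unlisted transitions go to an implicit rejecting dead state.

Count input length modulo 5: every symbol advances one step around the cycle q0 → q1 → q2 → q3 → q4 → q0. Accept at q2.
A 5-state machine:
        a   b  
>  q0   q1  q1 
   q1   q2  q2 
 * q2   q3  q3 
   q3   q4  q4 
   q4   q0  q0 
(> = start, * = accepting)

start=q0; accept=q2; q0-a>q1; q0-b>q1; q1-a>q2; q1-b>q2; q2-a>q3; q2-b>q3; q3-a>q4; q3-b>q4; q4-a>q0; q4-b>q0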